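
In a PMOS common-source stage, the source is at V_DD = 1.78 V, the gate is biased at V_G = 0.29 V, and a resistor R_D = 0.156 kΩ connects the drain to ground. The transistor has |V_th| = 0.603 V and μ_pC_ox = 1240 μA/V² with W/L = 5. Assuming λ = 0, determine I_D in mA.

V_SG = V_DD − V_G = 1.78 − 0.29 = 1.49 V, so V_ov = 1.49 − 0.603 = 0.887 V.
k_p = μ_pC_ox · (W/L) = 6.2 mA/V².
Assume saturation: I_D = ½ k_p V_ov² = 0.5 × 6.2 × 0.887² = 2.44 mA, giving V_SD = V_DD − I_D R_D = 1.78 − 2.44 × 0.156 = 1.4 V.
V_SD = 1.4 V ≥ V_ov = 0.887 V, confirming saturation.

I_D = 2.44 mA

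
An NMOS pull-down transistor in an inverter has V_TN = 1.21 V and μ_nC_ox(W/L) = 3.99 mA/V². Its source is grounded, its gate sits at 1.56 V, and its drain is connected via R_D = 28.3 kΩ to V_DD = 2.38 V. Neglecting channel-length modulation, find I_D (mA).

V_GS = V_G = 1.56 V, so V_ov = 1.56 − 1.21 = 0.35 V.
Assume saturation: I_D = ½ k_n V_ov² = 0.5 × 3.99 × 0.35² = 0.244 mA, giving V_DS = V_DD − I_D R_D = 2.38 − 0.244 × 28.3 = -4.54 V.
But -4.54 V < V_ov = 0.35 V, so the device is actually in triode.
In triode I_D = k_n[V_ov V_DS − ½ V_DS²] and I_D = (V_DD − V_DS)/R_D. Equating: 56.5 V_DS² − 40.52 V_DS + 2.38 = 0, giving V_DS = 0.0645 V (the root below V_ov).
I_D = (2.38 − 0.0645) / 28.3 = 0.0818 mA.

I_D = 0.0818 mA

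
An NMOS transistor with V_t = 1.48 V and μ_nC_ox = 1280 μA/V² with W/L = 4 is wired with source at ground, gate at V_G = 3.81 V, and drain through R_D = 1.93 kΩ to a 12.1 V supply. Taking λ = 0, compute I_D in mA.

V_GS = V_G = 3.81 V, so V_ov = 3.81 − 1.48 = 2.33 V.
k_n = μ_nC_ox · (W/L) = 5.12 mA/V².
Assume saturation: I_D = ½ k_n V_ov² = 0.5 × 5.12 × 2.33² = 13.9 mA, giving V_DS = V_DD − I_D R_D = 12.1 − 13.9 × 1.93 = -14.7 V.
But -14.7 V < V_ov = 2.33 V, so the device is actually in triode.
In triode I_D = k_n[V_ov V_DS − ½ V_DS²] and I_D = (V_DD − V_DS)/R_D. Equating: 4.94 V_DS² − 24.02 V_DS + 12.1 = 0, giving V_DS = 0.571 V (the root below V_ov).
I_D = (12.1 − 0.571) / 1.93 = 5.97 mA.

I_D = 5.97 mA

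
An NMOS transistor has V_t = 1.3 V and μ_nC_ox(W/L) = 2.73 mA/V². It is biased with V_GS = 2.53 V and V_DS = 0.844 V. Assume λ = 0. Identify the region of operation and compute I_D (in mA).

Triode; I_D = 1.86 mA

V_ov = V_GS − V_t = 2.53 − 1.3 = 1.23 V.
Since V_DS = 0.844 V < V_ov = 1.23 V, the device is in the triode region.
I_D = k_n [V_ov · V_DS − ½ V_DS²] = 2.73 × [1.23 × 0.844 − 0.5 × 0.844²] = 1.86 mA.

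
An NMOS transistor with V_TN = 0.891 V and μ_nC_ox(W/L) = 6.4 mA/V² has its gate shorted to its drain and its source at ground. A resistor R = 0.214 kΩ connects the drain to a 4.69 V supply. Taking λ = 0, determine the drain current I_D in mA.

With gate tied to drain, V_GS = V_DS ≥ V_GS − V_TN, so the device is in saturation.
KCL at the drain: ½ k_n (V_GS − V_TN)² = (V_DD − V_GS)/R.
Let x = V_GS − 0.891. Then 0.685 x² + x − 3.799 = 0, giving x = 1.74 V (positive root), so V_GS = 2.63 V.
I_D = (V_DD − V_GS)/R = (4.69 − 2.63) / 0.214 = 9.64 mA.

I_D = 9.64 mA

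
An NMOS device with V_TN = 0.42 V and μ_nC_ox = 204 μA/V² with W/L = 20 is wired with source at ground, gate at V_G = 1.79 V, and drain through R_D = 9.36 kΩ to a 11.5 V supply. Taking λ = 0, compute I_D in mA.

V_GS = V_G = 1.79 V, so V_ov = 1.79 − 0.42 = 1.37 V.
k_n = μ_nC_ox · (W/L) = 4.08 mA/V².
Assume saturation: I_D = ½ k_n V_ov² = 0.5 × 4.08 × 1.37² = 3.83 mA, giving V_DS = V_DD − I_D R_D = 11.5 − 3.83 × 9.36 = -24.3 V.
But -24.3 V < V_ov = 1.37 V, so the device is actually in triode.
In triode I_D = k_n[V_ov V_DS − ½ V_DS²] and I_D = (V_DD − V_DS)/R_D. Equating: 19.1 V_DS² − 53.32 V_DS + 11.5 = 0, giving V_DS = 0.236 V (the root below V_ov).
I_D = (11.5 − 0.236) / 9.36 = 1.2 mA.

I_D = 1.20 mA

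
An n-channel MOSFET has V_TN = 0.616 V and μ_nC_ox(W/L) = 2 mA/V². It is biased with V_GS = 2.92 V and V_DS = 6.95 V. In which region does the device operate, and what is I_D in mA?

Saturation; I_D = 5.31 mA

V_ov = V_GS − V_TN = 2.92 − 0.616 = 2.3 V.
Since V_DS = 6.95 V ≥ V_ov = 2.3 V, the device is in saturation.
I_D = ½ k_n V_ov² = 0.5 × 2 × 2.3² = 5.31 mA.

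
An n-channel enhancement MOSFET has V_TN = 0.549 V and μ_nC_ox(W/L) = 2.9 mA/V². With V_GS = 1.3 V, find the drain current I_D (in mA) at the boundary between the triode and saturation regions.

I_D = 0.818 mA

At the boundary V_DS = V_ov = V_GS − V_TN = 1.3 − 0.549 = 0.751 V.
I_D = ½ k_n V_ov² = 0.5 × 2.9 × 0.751² = 0.818 mA.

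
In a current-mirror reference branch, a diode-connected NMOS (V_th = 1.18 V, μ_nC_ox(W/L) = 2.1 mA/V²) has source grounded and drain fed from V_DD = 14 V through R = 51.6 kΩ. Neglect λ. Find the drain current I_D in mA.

I_D = 0.239 mA

With gate tied to drain, V_GS = V_DS ≥ V_GS − V_th, so the device is in saturation.
KCL at the drain: ½ k_n (V_GS − V_th)² = (V_DD − V_GS)/R.
Let x = V_GS − 1.18. Then 54.2 x² + x − 12.82 = 0, giving x = 0.477 V (positive root), so V_GS = 1.66 V.
I_D = (V_DD − V_GS)/R = (14 − 1.66) / 51.6 = 0.239 mA.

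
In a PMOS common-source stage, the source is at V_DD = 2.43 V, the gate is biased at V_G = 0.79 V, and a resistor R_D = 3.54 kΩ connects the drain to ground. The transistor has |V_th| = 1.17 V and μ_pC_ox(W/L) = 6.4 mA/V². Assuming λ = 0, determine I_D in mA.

V_SG = V_DD − V_G = 2.43 − 0.79 = 1.64 V, so V_ov = 1.64 − 1.17 = 0.47 V.
Assume saturation: I_D = ½ k_p V_ov² = 0.5 × 6.4 × 0.47² = 0.707 mA, giving V_SD = V_DD − I_D R_D = 2.43 − 0.707 × 3.54 = -0.0724 V.
But -0.0724 V < V_ov = 0.47 V, so the device is actually in triode.
In triode I_D = k_p[V_ov V_SD − ½ V_SD²] and I_D = (V_DD − V_SD)/R_D. Equating: 11.3 V_SD² − 11.65 V_SD + 2.43 = 0, giving V_SD = 0.291 V (the root below V_ov).
I_D = (2.43 − 0.291) / 3.54 = 0.604 mA.

I_D = 0.604 mA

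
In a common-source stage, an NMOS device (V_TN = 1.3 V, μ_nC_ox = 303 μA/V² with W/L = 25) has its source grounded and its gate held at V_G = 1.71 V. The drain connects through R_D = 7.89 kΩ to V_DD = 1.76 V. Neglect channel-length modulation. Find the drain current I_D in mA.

I_D = 0.213 mA

V_GS = V_G = 1.71 V, so V_ov = 1.71 − 1.3 = 0.41 V.
k_n = μ_nC_ox · (W/L) = 7.575 mA/V².
Assume saturation: I_D = ½ k_n V_ov² = 0.5 × 7.575 × 0.41² = 0.637 mA, giving V_DS = V_DD − I_D R_D = 1.76 − 0.637 × 7.89 = -3.26 V.
But -3.26 V < V_ov = 0.41 V, so the device is actually in triode.
In triode I_D = k_n[V_ov V_DS − ½ V_DS²] and I_D = (V_DD − V_DS)/R_D. Equating: 29.9 V_DS² − 25.5 V_DS + 1.76 = 0, giving V_DS = 0.0757 V (the root below V_ov).
I_D = (1.76 − 0.0757) / 7.89 = 0.213 mA.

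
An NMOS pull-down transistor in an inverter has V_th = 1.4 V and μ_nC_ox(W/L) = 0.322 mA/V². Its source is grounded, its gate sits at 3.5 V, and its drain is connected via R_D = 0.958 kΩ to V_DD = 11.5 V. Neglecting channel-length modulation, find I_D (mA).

V_GS = V_G = 3.5 V, so V_ov = 3.5 − 1.4 = 2.1 V.
Assume saturation: I_D = ½ k_n V_ov² = 0.5 × 0.322 × 2.1² = 0.71 mA, giving V_DS = V_DD − I_D R_D = 11.5 − 0.71 × 0.958 = 10.8 V.
V_DS = 10.8 V ≥ V_ov = 2.1 V, confirming saturation.

I_D = 0.710 mA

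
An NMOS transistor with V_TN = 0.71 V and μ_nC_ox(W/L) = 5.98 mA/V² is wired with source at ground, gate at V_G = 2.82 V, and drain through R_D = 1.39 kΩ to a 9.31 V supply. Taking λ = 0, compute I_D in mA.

V_GS = V_G = 2.82 V, so V_ov = 2.82 − 0.71 = 2.11 V.
Assume saturation: I_D = ½ k_n V_ov² = 0.5 × 5.98 × 2.11² = 13.3 mA, giving V_DS = V_DD − I_D R_D = 9.31 − 13.3 × 1.39 = -9.19 V.
But -9.19 V < V_ov = 2.11 V, so the device is actually in triode.
In triode I_D = k_n[V_ov V_DS − ½ V_DS²] and I_D = (V_DD − V_DS)/R_D. Equating: 4.16 V_DS² − 18.54 V_DS + 9.31 = 0, giving V_DS = 0.577 V (the root below V_ov).
I_D = (9.31 − 0.577) / 1.39 = 6.28 mA.

I_D = 6.28 mA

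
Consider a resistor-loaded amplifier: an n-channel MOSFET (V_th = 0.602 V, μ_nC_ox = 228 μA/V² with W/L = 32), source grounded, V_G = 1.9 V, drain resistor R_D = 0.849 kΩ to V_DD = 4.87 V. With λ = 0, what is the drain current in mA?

V_GS = V_G = 1.9 V, so V_ov = 1.9 − 0.602 = 1.3 V.
k_n = μ_nC_ox · (W/L) = 7.296 mA/V².
Assume saturation: I_D = ½ k_n V_ov² = 0.5 × 7.296 × 1.3² = 6.15 mA, giving V_DS = V_DD − I_D R_D = 4.87 − 6.15 × 0.849 = -0.348 V.
But -0.348 V < V_ov = 1.3 V, so the device is actually in triode.
In triode I_D = k_n[V_ov V_DS − ½ V_DS²] and I_D = (V_DD − V_DS)/R_D. Equating: 3.1 V_DS² − 9.04 V_DS + 4.87 = 0, giving V_DS = 0.713 V (the root below V_ov).
I_D = (4.87 − 0.713) / 0.849 = 4.9 mA.

I_D = 4.90 mA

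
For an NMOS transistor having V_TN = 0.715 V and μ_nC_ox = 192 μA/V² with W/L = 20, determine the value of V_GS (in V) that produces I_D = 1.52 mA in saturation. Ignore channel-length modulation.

V_GS = 1.60 V

k_n = μ_nC_ox · (W/L) = 3.84 mA/V².
In saturation I_D = ½ k_n (V_GS − V_TN)², so V_GS − V_TN = √(2 I_D / k_n) = √(2 × 1.52 / 3.84) = 0.89 V.
V_GS = 0.715 + 0.89 = 1.6 V.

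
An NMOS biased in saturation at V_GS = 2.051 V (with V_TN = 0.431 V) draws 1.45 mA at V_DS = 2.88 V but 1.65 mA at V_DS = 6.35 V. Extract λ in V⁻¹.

With V_GS fixed, I_D ∝ (1 + λ V_DS) in saturation, so I_D2/I_D1 = (1 + λ V_DS2)/(1 + λ V_DS1).
1.65/1.45 = 1.138 = (1 + 6.35 λ)/(1 + 2.88 λ).
Solving: λ (I_D1 V_DS2 − I_D2 V_DS1) = I_D2 − I_D1, so λ = (1.65 − 1.45) / (1.45 × 6.35 − 1.65 × 2.88) = 0.2 / 4.46 = 0.0449 V⁻¹.

λ = 0.0449 V⁻¹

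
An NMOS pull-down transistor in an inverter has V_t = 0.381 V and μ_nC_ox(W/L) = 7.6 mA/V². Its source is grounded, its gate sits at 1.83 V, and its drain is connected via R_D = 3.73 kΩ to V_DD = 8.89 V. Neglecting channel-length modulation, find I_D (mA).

V_GS = V_G = 1.83 V, so V_ov = 1.83 − 0.381 = 1.45 V.
Assume saturation: I_D = ½ k_n V_ov² = 0.5 × 7.6 × 1.45² = 7.98 mA, giving V_DS = V_DD − I_D R_D = 8.89 − 7.98 × 3.73 = -20.9 V.
But -20.9 V < V_ov = 1.45 V, so the device is actually in triode.
In triode I_D = k_n[V_ov V_DS − ½ V_DS²] and I_D = (V_DD − V_DS)/R_D. Equating: 14.2 V_DS² − 42.08 V_DS + 8.89 = 0, giving V_DS = 0.229 V (the root below V_ov).
I_D = (8.89 − 0.229) / 3.73 = 2.32 mA.

I_D = 2.32 mA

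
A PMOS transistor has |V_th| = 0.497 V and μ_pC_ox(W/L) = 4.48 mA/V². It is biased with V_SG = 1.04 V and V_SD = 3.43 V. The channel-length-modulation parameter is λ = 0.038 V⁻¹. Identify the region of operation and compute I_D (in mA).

V_ov = V_SG − |V_th| = 1.04 − 0.497 = 0.543 V.
Since V_SD = 3.43 V ≥ V_ov = 0.543 V, the device is in saturation.
I_D = ½ k_p V_ov² (1 + λ V_SD) = 0.5 × 4.48 × 0.543² × (1 + 0.038 × 3.43) = 0.747 mA.

Saturation; I_D = 0.747 mA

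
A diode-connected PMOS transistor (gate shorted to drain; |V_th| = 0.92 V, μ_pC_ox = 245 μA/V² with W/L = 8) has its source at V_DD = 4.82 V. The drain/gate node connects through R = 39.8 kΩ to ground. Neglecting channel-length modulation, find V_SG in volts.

With gate tied to drain, V_SG = V_SD ≥ V_SG − |V_th|, so the device is in saturation.
k_p = μ_pC_ox · (W/L) = 1.96 mA/V².
KCL at the drain: ½ k_p (V_SG − |V_th|)² = (V_DD − V_SG)/R.
Let x = V_SG − 0.92. Then 39 x² + x − 3.9 = 0, giving x = 0.304 V (positive root), so V_SG = 1.22 V.
I_D = (V_DD − V_SG)/R = (4.82 − 1.22) / 39.8 = 0.0904 mA.

V_SG = 1.22 V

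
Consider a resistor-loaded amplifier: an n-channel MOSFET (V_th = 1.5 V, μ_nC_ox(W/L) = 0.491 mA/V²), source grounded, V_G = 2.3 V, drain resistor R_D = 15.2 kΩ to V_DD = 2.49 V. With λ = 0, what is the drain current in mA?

I_D = 0.132 mA

V_GS = V_G = 2.3 V, so V_ov = 2.3 − 1.5 = 0.8 V.
Assume saturation: I_D = ½ k_n V_ov² = 0.5 × 0.491 × 0.8² = 0.157 mA, giving V_DS = V_DD − I_D R_D = 2.49 − 0.157 × 15.2 = 0.102 V.
But 0.102 V < V_ov = 0.8 V, so the device is actually in triode.
In triode I_D = k_n[V_ov V_DS − ½ V_DS²] and I_D = (V_DD − V_DS)/R_D. Equating: 3.73 V_DS² − 6.971 V_DS + 2.49 = 0, giving V_DS = 0.481 V (the root below V_ov).
I_D = (2.49 − 0.481) / 15.2 = 0.132 mA.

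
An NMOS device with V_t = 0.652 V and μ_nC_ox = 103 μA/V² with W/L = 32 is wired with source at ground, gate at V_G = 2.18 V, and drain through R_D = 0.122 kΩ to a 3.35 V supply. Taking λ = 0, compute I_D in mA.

V_GS = V_G = 2.18 V, so V_ov = 2.18 − 0.652 = 1.53 V.
k_n = μ_nC_ox · (W/L) = 3.296 mA/V².
Assume saturation: I_D = ½ k_n V_ov² = 0.5 × 3.296 × 1.53² = 3.85 mA, giving V_DS = V_DD − I_D R_D = 3.35 − 3.85 × 0.122 = 2.88 V.
V_DS = 2.88 V ≥ V_ov = 1.53 V, confirming saturation.

I_D = 3.85 mA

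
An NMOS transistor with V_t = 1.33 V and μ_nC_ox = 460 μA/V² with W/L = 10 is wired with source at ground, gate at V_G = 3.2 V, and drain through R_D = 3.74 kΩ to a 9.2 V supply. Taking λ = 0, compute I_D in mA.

V_GS = V_G = 3.2 V, so V_ov = 3.2 − 1.33 = 1.87 V.
k_n = μ_nC_ox · (W/L) = 4.6 mA/V².
Assume saturation: I_D = ½ k_n V_ov² = 0.5 × 4.6 × 1.87² = 8.04 mA, giving V_DS = V_DD − I_D R_D = 9.2 − 8.04 × 3.74 = -20.9 V.
But -20.9 V < V_ov = 1.87 V, so the device is actually in triode.
In triode I_D = k_n[V_ov V_DS − ½ V_DS²] and I_D = (V_DD − V_DS)/R_D. Equating: 8.6 V_DS² − 33.17 V_DS + 9.2 = 0, giving V_DS = 0.301 V (the root below V_ov).
I_D = (9.2 − 0.301) / 3.74 = 2.38 mA.

I_D = 2.38 mA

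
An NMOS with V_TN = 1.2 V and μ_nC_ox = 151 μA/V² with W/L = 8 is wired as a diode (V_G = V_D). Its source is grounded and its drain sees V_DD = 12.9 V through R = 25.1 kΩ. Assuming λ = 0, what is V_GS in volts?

V_GS = 2.05 V

With gate tied to drain, V_GS = V_DS ≥ V_GS − V_TN, so the device is in saturation.
k_n = μ_nC_ox · (W/L) = 1.208 mA/V².
KCL at the drain: ½ k_n (V_GS − V_TN)² = (V_DD − V_GS)/R.
Let x = V_GS − 1.2. Then 15.2 x² + x − 11.7 = 0, giving x = 0.846 V (positive root), so V_GS = 2.05 V.
I_D = (V_DD − V_GS)/R = (12.9 − 2.05) / 25.1 = 0.432 mA.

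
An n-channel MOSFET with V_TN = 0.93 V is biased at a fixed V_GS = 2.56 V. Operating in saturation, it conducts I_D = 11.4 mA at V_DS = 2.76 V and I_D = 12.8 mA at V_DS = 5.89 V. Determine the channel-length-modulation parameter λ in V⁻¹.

With V_GS fixed, I_D ∝ (1 + λ V_DS) in saturation, so I_D2/I_D1 = (1 + λ V_DS2)/(1 + λ V_DS1).
12.8/11.4 = 1.123 = (1 + 5.89 λ)/(1 + 2.76 λ).
Solving: λ (I_D1 V_DS2 − I_D2 V_DS1) = I_D2 − I_D1, so λ = (12.8 − 11.4) / (11.4 × 5.89 − 12.8 × 2.76) = 1.4 / 31.8 = 0.044 V⁻¹.

λ = 0.0440 V⁻¹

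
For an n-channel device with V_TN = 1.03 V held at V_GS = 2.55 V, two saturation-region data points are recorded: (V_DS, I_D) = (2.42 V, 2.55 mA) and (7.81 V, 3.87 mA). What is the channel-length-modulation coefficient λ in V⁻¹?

λ = 0.125 V⁻¹

With V_GS fixed, I_D ∝ (1 + λ V_DS) in saturation, so I_D2/I_D1 = (1 + λ V_DS2)/(1 + λ V_DS1).
3.87/2.55 = 1.518 = (1 + 7.81 λ)/(1 + 2.42 λ).
Solving: λ (I_D1 V_DS2 − I_D2 V_DS1) = I_D2 − I_D1, so λ = (3.87 − 2.55) / (2.55 × 7.81 − 3.87 × 2.42) = 1.32 / 10.6 = 0.125 V⁻¹.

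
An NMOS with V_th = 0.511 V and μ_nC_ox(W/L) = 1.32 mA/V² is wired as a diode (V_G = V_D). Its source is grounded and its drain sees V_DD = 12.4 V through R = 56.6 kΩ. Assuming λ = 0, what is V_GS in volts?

With gate tied to drain, V_GS = V_DS ≥ V_GS − V_th, so the device is in saturation.
KCL at the drain: ½ k_n (V_GS − V_th)² = (V_DD − V_GS)/R.
Let x = V_GS − 0.511. Then 37.4 x² + x − 11.89 = 0, giving x = 0.551 V (positive root), so V_GS = 1.06 V.
I_D = (V_DD − V_GS)/R = (12.4 − 1.06) / 56.6 = 0.2 mA.

V_GS = 1.06 V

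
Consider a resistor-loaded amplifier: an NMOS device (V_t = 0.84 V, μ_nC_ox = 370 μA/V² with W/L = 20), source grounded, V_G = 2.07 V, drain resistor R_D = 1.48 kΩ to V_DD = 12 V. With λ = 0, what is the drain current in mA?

I_D = 5.60 mA

V_GS = V_G = 2.07 V, so V_ov = 2.07 − 0.84 = 1.23 V.
k_n = μ_nC_ox · (W/L) = 7.4 mA/V².
Assume saturation: I_D = ½ k_n V_ov² = 0.5 × 7.4 × 1.23² = 5.6 mA, giving V_DS = V_DD − I_D R_D = 12 − 5.6 × 1.48 = 3.72 V.
V_DS = 3.72 V ≥ V_ov = 1.23 V, confirming saturation.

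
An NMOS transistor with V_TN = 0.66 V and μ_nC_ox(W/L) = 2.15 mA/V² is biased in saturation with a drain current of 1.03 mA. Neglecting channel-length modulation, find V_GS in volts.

V_GS = 1.64 V

In saturation I_D = ½ k_n (V_GS − V_TN)², so V_GS − V_TN = √(2 I_D / k_n) = √(2 × 1.03 / 2.15) = 0.979 V.
V_GS = 0.66 + 0.979 = 1.64 V.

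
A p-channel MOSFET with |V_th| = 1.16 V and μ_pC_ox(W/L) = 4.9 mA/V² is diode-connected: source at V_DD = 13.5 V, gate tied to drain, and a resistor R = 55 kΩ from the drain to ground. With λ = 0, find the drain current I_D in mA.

With gate tied to drain, V_SG = V_SD ≥ V_SG − |V_th|, so the device is in saturation.
KCL at the drain: ½ k_p (V_SG − |V_th|)² = (V_DD − V_SG)/R.
Let x = V_SG − 1.16. Then 135 x² + x − 12.34 = 0, giving x = 0.299 V (positive root), so V_SG = 1.46 V.
I_D = (V_DD − V_SG)/R = (13.5 − 1.46) / 55 = 0.219 mA.

I_D = 0.219 mA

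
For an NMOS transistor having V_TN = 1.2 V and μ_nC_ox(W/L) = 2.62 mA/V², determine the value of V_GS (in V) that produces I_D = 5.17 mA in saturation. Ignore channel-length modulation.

V_GS = 3.19 V

In saturation I_D = ½ k_n (V_GS − V_TN)², so V_GS − V_TN = √(2 I_D / k_n) = √(2 × 5.17 / 2.62) = 1.99 V.
V_GS = 1.2 + 1.99 = 3.19 V.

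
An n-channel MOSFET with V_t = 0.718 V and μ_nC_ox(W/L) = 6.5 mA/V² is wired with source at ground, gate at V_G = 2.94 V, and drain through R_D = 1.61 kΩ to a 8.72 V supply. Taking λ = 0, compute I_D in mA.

I_D = 5.17 mA

V_GS = V_G = 2.94 V, so V_ov = 2.94 − 0.718 = 2.22 V.
Assume saturation: I_D = ½ k_n V_ov² = 0.5 × 6.5 × 2.22² = 16 mA, giving V_DS = V_DD − I_D R_D = 8.72 − 16 × 1.61 = -17.1 V.
But -17.1 V < V_ov = 2.22 V, so the device is actually in triode.
In triode I_D = k_n[V_ov V_DS − ½ V_DS²] and I_D = (V_DD − V_DS)/R_D. Equating: 5.23 V_DS² − 24.25 V_DS + 8.72 = 0, giving V_DS = 0.393 V (the root below V_ov).
I_D = (8.72 − 0.393) / 1.61 = 5.17 mA.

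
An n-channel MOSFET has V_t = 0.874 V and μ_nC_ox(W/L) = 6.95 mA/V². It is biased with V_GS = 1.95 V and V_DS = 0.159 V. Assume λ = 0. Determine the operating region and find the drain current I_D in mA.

Triode; I_D = 1.10 mA

V_ov = V_GS − V_t = 1.95 − 0.874 = 1.08 V.
Since V_DS = 0.159 V < V_ov = 1.08 V, the device is in the triode region.
I_D = k_n [V_ov · V_DS − ½ V_DS²] = 6.95 × [1.08 × 0.159 − 0.5 × 0.159²] = 1.1 mA.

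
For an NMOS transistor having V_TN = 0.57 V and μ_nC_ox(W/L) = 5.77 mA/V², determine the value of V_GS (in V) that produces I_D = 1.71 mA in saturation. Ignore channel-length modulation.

V_GS = 1.34 V

In saturation I_D = ½ k_n (V_GS − V_TN)², so V_GS − V_TN = √(2 I_D / k_n) = √(2 × 1.71 / 5.77) = 0.77 V.
V_GS = 0.57 + 0.77 = 1.34 V.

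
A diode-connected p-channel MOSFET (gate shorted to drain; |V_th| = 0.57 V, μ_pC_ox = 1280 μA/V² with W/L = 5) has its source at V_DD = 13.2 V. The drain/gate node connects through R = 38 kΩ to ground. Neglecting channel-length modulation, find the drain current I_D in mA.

With gate tied to drain, V_SG = V_SD ≥ V_SG − |V_th|, so the device is in saturation.
k_p = μ_pC_ox · (W/L) = 6.4 mA/V².
KCL at the drain: ½ k_p (V_SG − |V_th|)² = (V_DD − V_SG)/R.
Let x = V_SG − 0.57. Then 122 x² + x − 12.63 = 0, giving x = 0.318 V (positive root), so V_SG = 0.888 V.
I_D = (V_DD − V_SG)/R = (13.2 − 0.888) / 38 = 0.324 mA.

I_D = 0.324 mA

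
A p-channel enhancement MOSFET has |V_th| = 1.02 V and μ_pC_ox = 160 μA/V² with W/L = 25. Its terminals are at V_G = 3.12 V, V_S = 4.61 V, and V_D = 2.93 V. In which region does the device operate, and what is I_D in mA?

Saturation; I_D = 0.442 mA

V_SG = V_S − V_G = 4.61 − 3.12 = 1.49 V; V_SD = V_S − V_D = 4.61 − 2.93 = 1.68 V.
k_p = μ_pC_ox · (W/L) = 4 mA/V².
V_ov = V_SG − |V_th| = 1.49 − 1.02 = 0.47 V.
Since V_SD = 1.68 V ≥ V_ov = 0.47 V, the device is in saturation.
I_D = ½ k_p V_ov² = 0.5 × 4 × 0.47² = 0.442 mA.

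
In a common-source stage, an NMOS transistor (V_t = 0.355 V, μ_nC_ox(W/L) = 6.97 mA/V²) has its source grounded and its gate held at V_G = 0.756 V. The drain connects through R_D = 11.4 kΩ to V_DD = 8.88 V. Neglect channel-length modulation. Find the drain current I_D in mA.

V_GS = V_G = 0.756 V, so V_ov = 0.756 − 0.355 = 0.401 V.
Assume saturation: I_D = ½ k_n V_ov² = 0.5 × 6.97 × 0.401² = 0.56 mA, giving V_DS = V_DD − I_D R_D = 8.88 − 0.56 × 11.4 = 2.49 V.
V_DS = 2.49 V ≥ V_ov = 0.401 V, confirming saturation.

I_D = 0.560 mA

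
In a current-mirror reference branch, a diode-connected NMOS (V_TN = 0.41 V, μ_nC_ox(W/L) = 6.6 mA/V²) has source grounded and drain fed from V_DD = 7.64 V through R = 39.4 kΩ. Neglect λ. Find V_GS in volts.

V_GS = 0.642 V

With gate tied to drain, V_GS = V_DS ≥ V_GS − V_TN, so the device is in saturation.
KCL at the drain: ½ k_n (V_GS − V_TN)² = (V_DD − V_GS)/R.
Let x = V_GS − 0.41. Then 130 x² + x − 7.23 = 0, giving x = 0.232 V (positive root), so V_GS = 0.642 V.
I_D = (V_DD − V_GS)/R = (7.64 − 0.642) / 39.4 = 0.178 mA.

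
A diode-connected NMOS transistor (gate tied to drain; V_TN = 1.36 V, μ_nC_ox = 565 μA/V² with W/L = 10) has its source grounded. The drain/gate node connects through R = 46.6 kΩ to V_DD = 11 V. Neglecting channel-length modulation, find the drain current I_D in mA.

I_D = 0.201 mA

With gate tied to drain, V_GS = V_DS ≥ V_GS − V_TN, so the device is in saturation.
k_n = μ_nC_ox · (W/L) = 5.65 mA/V².
KCL at the drain: ½ k_n (V_GS − V_TN)² = (V_DD − V_GS)/R.
Let x = V_GS − 1.36. Then 132 x² + x − 9.64 = 0, giving x = 0.267 V (positive root), so V_GS = 1.63 V.
I_D = (V_DD − V_GS)/R = (11 − 1.63) / 46.6 = 0.201 mA.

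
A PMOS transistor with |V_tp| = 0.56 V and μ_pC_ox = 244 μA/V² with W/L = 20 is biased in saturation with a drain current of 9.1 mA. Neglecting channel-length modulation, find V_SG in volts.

k_p = μ_pC_ox · (W/L) = 4.88 mA/V².
In saturation I_D = ½ k_p (V_SG − |V_tp|)², so V_SG − |V_tp| = √(2 I_D / k_p) = √(2 × 9.1 / 4.88) = 1.93 V.
V_SG = 0.56 + 1.93 = 2.49 V.

V_SG = 2.49 V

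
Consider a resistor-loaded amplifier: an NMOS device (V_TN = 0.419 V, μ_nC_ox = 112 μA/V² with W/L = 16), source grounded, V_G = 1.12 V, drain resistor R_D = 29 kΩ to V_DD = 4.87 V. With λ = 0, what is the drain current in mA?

I_D = 0.163 mA

V_GS = V_G = 1.12 V, so V_ov = 1.12 − 0.419 = 0.701 V.
k_n = μ_nC_ox · (W/L) = 1.792 mA/V².
Assume saturation: I_D = ½ k_n V_ov² = 0.5 × 1.792 × 0.701² = 0.44 mA, giving V_DS = V_DD − I_D R_D = 4.87 − 0.44 × 29 = -7.9 V.
But -7.9 V < V_ov = 0.701 V, so the device is actually in triode.
In triode I_D = k_n[V_ov V_DS − ½ V_DS²] and I_D = (V_DD − V_DS)/R_D. Equating: 26 V_DS² − 37.43 V_DS + 4.87 = 0, giving V_DS = 0.145 V (the root below V_ov).
I_D = (4.87 − 0.145) / 29 = 0.163 mA.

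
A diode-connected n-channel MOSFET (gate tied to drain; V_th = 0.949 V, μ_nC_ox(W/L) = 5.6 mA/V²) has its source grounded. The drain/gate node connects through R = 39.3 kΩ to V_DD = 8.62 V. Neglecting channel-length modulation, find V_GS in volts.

With gate tied to drain, V_GS = V_DS ≥ V_GS − V_th, so the device is in saturation.
KCL at the drain: ½ k_n (V_GS − V_th)² = (V_DD − V_GS)/R.
Let x = V_GS − 0.949. Then 110 x² + x − 7.671 = 0, giving x = 0.26 V (positive root), so V_GS = 1.21 V.
I_D = (V_DD − V_GS)/R = (8.62 − 1.21) / 39.3 = 0.189 mA.

V_GS = 1.21 V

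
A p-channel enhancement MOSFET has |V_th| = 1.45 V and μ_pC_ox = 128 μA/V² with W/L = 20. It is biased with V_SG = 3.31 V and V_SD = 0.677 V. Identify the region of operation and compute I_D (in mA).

Triode; I_D = 2.64 mA

k_p = μ_pC_ox · (W/L) = 2.56 mA/V².
V_ov = V_SG − |V_th| = 3.31 − 1.45 = 1.86 V.
Since V_SD = 0.677 V < V_ov = 1.86 V, the device is in the triode region.
I_D = k_p [V_ov · V_SD − ½ V_SD²] = 2.56 × [1.86 × 0.677 − 0.5 × 0.677²] = 2.64 mA.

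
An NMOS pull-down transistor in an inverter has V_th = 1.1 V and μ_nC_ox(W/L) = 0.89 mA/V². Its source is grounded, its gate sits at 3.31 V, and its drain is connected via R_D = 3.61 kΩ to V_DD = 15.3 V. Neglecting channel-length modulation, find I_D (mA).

V_GS = V_G = 3.31 V, so V_ov = 3.31 − 1.1 = 2.21 V.
Assume saturation: I_D = ½ k_n V_ov² = 0.5 × 0.89 × 2.21² = 2.17 mA, giving V_DS = V_DD − I_D R_D = 15.3 − 2.17 × 3.61 = 7.45 V.
V_DS = 7.45 V ≥ V_ov = 2.21 V, confirming saturation.

I_D = 2.17 mA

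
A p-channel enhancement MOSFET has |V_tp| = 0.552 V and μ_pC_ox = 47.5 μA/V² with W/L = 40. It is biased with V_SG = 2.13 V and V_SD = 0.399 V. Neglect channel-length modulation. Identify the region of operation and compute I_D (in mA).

k_p = μ_pC_ox · (W/L) = 1.9 mA/V².
V_ov = V_SG − |V_tp| = 2.13 − 0.552 = 1.58 V.
Since V_SD = 0.399 V < V_ov = 1.58 V, the device is in the triode region.
I_D = k_p [V_ov · V_SD − ½ V_SD²] = 1.9 × [1.58 × 0.399 − 0.5 × 0.399²] = 1.05 mA.

Triode; I_D = 1.05 mA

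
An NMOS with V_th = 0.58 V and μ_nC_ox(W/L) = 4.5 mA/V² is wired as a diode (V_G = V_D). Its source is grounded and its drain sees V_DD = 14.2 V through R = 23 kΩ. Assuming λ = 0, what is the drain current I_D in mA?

With gate tied to drain, V_GS = V_DS ≥ V_GS − V_th, so the device is in saturation.
KCL at the drain: ½ k_n (V_GS − V_th)² = (V_DD − V_GS)/R.
Let x = V_GS − 0.58. Then 51.8 x² + x − 13.62 = 0, giving x = 0.503 V (positive root), so V_GS = 1.08 V.
I_D = (V_DD − V_GS)/R = (14.2 − 1.08) / 23 = 0.57 mA.

I_D = 0.570 mA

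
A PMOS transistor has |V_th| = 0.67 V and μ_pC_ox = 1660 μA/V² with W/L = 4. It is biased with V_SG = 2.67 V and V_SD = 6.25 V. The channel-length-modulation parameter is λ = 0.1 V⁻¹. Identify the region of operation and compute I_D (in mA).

Saturation; I_D = 21.6 mA

k_p = μ_pC_ox · (W/L) = 6.64 mA/V².
V_ov = V_SG − |V_th| = 2.67 − 0.67 = 2 V.
Since V_SD = 6.25 V ≥ V_ov = 2 V, the device is in saturation.
I_D = ½ k_p V_ov² (1 + λ V_SD) = 0.5 × 6.64 × 2² × (1 + 0.1 × 6.25) = 21.6 mA.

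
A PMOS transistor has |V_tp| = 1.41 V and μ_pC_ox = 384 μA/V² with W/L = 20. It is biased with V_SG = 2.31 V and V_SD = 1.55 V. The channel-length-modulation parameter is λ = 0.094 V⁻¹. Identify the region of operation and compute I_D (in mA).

Saturation; I_D = 3.56 mA

k_p = μ_pC_ox · (W/L) = 7.68 mA/V².
V_ov = V_SG − |V_tp| = 2.31 − 1.41 = 0.9 V.
Since V_SD = 1.55 V ≥ V_ov = 0.9 V, the device is in saturation.
I_D = ½ k_p V_ov² (1 + λ V_SD) = 0.5 × 7.68 × 0.9² × (1 + 0.094 × 1.55) = 3.56 mA.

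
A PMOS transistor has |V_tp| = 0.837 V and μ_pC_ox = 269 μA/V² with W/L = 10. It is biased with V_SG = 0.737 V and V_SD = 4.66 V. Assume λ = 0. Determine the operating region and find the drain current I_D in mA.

V_SG = 0.737 V < |V_tp| = 0.837 V, so the transistor is in cutoff.

Cutoff; I_D = 0 mA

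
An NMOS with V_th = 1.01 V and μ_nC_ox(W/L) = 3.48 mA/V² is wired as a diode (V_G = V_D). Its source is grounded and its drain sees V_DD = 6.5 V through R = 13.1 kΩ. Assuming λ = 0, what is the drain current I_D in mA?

With gate tied to drain, V_GS = V_DS ≥ V_GS − V_th, so the device is in saturation.
KCL at the drain: ½ k_n (V_GS − V_th)² = (V_DD − V_GS)/R.
Let x = V_GS − 1.01. Then 22.8 x² + x − 5.49 = 0, giving x = 0.469 V (positive root), so V_GS = 1.48 V.
I_D = (V_DD − V_GS)/R = (6.5 − 1.48) / 13.1 = 0.383 mA.

I_D = 0.383 mA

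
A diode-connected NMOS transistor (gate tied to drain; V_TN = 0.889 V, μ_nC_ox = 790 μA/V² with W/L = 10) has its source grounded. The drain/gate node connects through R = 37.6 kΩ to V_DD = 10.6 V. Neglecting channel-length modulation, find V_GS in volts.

V_GS = 1.14 V

With gate tied to drain, V_GS = V_DS ≥ V_GS − V_TN, so the device is in saturation.
k_n = μ_nC_ox · (W/L) = 7.9 mA/V².
KCL at the drain: ½ k_n (V_GS − V_TN)² = (V_DD − V_GS)/R.
Let x = V_GS − 0.889. Then 149 x² + x − 9.711 = 0, giving x = 0.252 V (positive root), so V_GS = 1.14 V.
I_D = (V_DD − V_GS)/R = (10.6 − 1.14) / 37.6 = 0.252 mA.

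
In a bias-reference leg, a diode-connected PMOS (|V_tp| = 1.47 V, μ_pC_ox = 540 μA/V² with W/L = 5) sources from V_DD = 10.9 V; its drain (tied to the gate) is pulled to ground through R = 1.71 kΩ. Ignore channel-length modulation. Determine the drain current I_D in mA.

I_D = 4.45 mA

With gate tied to drain, V_SG = V_SD ≥ V_SG − |V_tp|, so the device is in saturation.
k_p = μ_pC_ox · (W/L) = 2.7 mA/V².
KCL at the drain: ½ k_p (V_SG − |V_tp|)² = (V_DD − V_SG)/R.
Let x = V_SG − 1.47. Then 2.31 x² + x − 9.43 = 0, giving x = 1.82 V (positive root), so V_SG = 3.29 V.
I_D = (V_DD − V_SG)/R = (10.9 − 3.29) / 1.71 = 4.45 mA.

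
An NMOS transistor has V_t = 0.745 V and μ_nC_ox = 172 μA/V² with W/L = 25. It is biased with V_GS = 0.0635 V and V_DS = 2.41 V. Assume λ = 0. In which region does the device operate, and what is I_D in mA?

Cutoff; I_D = 0 mA

V_GS = 0.0635 V < V_t = 0.745 V, so the transistor is in cutoff.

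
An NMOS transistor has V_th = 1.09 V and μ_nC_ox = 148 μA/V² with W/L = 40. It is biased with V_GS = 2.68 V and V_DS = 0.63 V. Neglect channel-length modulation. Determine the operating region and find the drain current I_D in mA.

k_n = μ_nC_ox · (W/L) = 5.92 mA/V².
V_ov = V_GS − V_th = 2.68 − 1.09 = 1.59 V.
Since V_DS = 0.63 V < V_ov = 1.59 V, the device is in the triode region.
I_D = k_n [V_ov · V_DS − ½ V_DS²] = 5.92 × [1.59 × 0.63 − 0.5 × 0.63²] = 4.76 mA.

Triode; I_D = 4.76 mA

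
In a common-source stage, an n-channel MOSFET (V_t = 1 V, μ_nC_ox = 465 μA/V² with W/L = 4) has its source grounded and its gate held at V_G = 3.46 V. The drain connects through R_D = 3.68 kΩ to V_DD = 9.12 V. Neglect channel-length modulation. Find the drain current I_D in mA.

I_D = 2.32 mA

V_GS = V_G = 3.46 V, so V_ov = 3.46 − 1 = 2.46 V.
k_n = μ_nC_ox · (W/L) = 1.86 mA/V².
Assume saturation: I_D = ½ k_n V_ov² = 0.5 × 1.86 × 2.46² = 5.63 mA, giving V_DS = V_DD − I_D R_D = 9.12 − 5.63 × 3.68 = -11.6 V.
But -11.6 V < V_ov = 2.46 V, so the device is actually in triode.
In triode I_D = k_n[V_ov V_DS − ½ V_DS²] and I_D = (V_DD − V_DS)/R_D. Equating: 3.42 V_DS² − 17.84 V_DS + 9.12 = 0, giving V_DS = 0.575 V (the root below V_ov).
I_D = (9.12 − 0.575) / 3.68 = 2.32 mA.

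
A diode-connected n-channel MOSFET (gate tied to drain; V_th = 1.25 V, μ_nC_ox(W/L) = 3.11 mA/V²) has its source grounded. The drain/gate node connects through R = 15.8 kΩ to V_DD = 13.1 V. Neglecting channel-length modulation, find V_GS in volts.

With gate tied to drain, V_GS = V_DS ≥ V_GS − V_th, so the device is in saturation.
KCL at the drain: ½ k_n (V_GS − V_th)² = (V_DD − V_GS)/R.
Let x = V_GS − 1.25. Then 24.6 x² + x − 11.85 = 0, giving x = 0.674 V (positive root), so V_GS = 1.92 V.
I_D = (V_DD − V_GS)/R = (13.1 − 1.92) / 15.8 = 0.707 mA.

V_GS = 1.92 V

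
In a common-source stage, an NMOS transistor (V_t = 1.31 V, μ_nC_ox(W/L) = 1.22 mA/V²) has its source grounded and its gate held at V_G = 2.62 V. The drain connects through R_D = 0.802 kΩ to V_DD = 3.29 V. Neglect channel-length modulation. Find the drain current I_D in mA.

I_D = 1.05 mA

V_GS = V_G = 2.62 V, so V_ov = 2.62 − 1.31 = 1.31 V.
Assume saturation: I_D = ½ k_n V_ov² = 0.5 × 1.22 × 1.31² = 1.05 mA, giving V_DS = V_DD − I_D R_D = 3.29 − 1.05 × 0.802 = 2.45 V.
V_DS = 2.45 V ≥ V_ov = 1.31 V, confirming saturation.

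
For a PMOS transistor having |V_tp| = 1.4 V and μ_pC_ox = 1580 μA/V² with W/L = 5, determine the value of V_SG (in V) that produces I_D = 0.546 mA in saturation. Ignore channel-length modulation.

k_p = μ_pC_ox · (W/L) = 7.9 mA/V².
In saturation I_D = ½ k_p (V_SG − |V_tp|)², so V_SG − |V_tp| = √(2 I_D / k_p) = √(2 × 0.546 / 7.9) = 0.372 V.
V_SG = 1.4 + 0.372 = 1.77 V.

V_SG = 1.77 V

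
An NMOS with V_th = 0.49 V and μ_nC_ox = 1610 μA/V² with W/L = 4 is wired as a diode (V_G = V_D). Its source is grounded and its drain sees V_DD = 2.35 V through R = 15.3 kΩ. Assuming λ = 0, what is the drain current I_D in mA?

I_D = 0.110 mA

With gate tied to drain, V_GS = V_DS ≥ V_GS − V_th, so the device is in saturation.
k_n = μ_nC_ox · (W/L) = 6.44 mA/V².
KCL at the drain: ½ k_n (V_GS − V_th)² = (V_DD − V_GS)/R.
Let x = V_GS − 0.49. Then 49.3 x² + x − 1.86 = 0, giving x = 0.184 V (positive root), so V_GS = 0.674 V.
I_D = (V_DD − V_GS)/R = (2.35 − 0.674) / 15.3 = 0.11 mA.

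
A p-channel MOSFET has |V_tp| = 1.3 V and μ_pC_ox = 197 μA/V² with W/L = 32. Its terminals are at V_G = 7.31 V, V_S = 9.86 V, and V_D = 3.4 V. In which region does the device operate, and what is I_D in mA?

V_SG = V_S − V_G = 9.86 − 7.31 = 2.55 V; V_SD = V_S − V_D = 9.86 − 3.4 = 6.46 V.
k_p = μ_pC_ox · (W/L) = 6.304 mA/V².
V_ov = V_SG − |V_tp| = 2.55 − 1.3 = 1.25 V.
Since V_SD = 6.46 V ≥ V_ov = 1.25 V, the device is in saturation.
I_D = ½ k_p V_ov² = 0.5 × 6.304 × 1.25² = 4.92 mA.

Saturation; I_D = 4.92 mA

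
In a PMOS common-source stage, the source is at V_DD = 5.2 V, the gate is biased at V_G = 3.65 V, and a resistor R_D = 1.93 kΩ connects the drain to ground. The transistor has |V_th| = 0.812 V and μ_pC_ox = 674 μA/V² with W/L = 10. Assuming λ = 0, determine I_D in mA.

I_D = 1.84 mA

V_SG = V_DD − V_G = 5.2 − 3.65 = 1.55 V, so V_ov = 1.55 − 0.812 = 0.738 V.
k_p = μ_pC_ox · (W/L) = 6.74 mA/V².
Assume saturation: I_D = ½ k_p V_ov² = 0.5 × 6.74 × 0.738² = 1.84 mA, giving V_SD = V_DD − I_D R_D = 5.2 − 1.84 × 1.93 = 1.66 V.
V_SD = 1.66 V ≥ V_ov = 0.738 V, confirming saturation.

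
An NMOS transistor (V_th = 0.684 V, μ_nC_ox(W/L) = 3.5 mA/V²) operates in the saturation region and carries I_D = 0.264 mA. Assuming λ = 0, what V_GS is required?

V_GS = 1.07 V

In saturation I_D = ½ k_n (V_GS − V_th)², so V_GS − V_th = √(2 I_D / k_n) = √(2 × 0.264 / 3.5) = 0.388 V.
V_GS = 0.684 + 0.388 = 1.07 V.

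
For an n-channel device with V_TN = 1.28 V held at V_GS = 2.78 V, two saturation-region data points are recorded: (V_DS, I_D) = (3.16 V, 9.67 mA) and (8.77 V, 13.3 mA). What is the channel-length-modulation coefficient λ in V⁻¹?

λ = 0.0849 V⁻¹

With V_GS fixed, I_D ∝ (1 + λ V_DS) in saturation, so I_D2/I_D1 = (1 + λ V_DS2)/(1 + λ V_DS1).
13.3/9.67 = 1.375 = (1 + 8.77 λ)/(1 + 3.16 λ).
Solving: λ (I_D1 V_DS2 − I_D2 V_DS1) = I_D2 − I_D1, so λ = (13.3 − 9.67) / (9.67 × 8.77 − 13.3 × 3.16) = 3.63 / 42.8 = 0.0849 V⁻¹.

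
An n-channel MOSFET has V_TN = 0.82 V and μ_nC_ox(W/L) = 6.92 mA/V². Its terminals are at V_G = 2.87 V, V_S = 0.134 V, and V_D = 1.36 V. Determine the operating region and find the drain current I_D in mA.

Triode; I_D = 11.1 mA

V_GS = V_G − V_S = 2.87 − 0.134 = 2.74 V; V_DS = V_D − V_S = 1.36 − 0.134 = 1.23 V.
V_ov = V_GS − V_TN = 2.74 − 0.82 = 1.92 V.
Since V_DS = 1.23 V < V_ov = 1.92 V, the device is in the triode region.
I_D = k_n [V_ov · V_DS − ½ V_DS²] = 6.92 × [1.92 × 1.23 − 0.5 × 1.23²] = 11.1 mA.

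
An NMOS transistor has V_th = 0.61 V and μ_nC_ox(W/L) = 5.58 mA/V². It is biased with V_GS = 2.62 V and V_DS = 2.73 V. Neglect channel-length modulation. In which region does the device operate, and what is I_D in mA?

V_ov = V_GS − V_th = 2.62 − 0.61 = 2.01 V.
Since V_DS = 2.73 V ≥ V_ov = 2.01 V, the device is in saturation.
I_D = ½ k_n V_ov² = 0.5 × 5.58 × 2.01² = 11.3 mA.

Saturation; I_D = 11.3 mA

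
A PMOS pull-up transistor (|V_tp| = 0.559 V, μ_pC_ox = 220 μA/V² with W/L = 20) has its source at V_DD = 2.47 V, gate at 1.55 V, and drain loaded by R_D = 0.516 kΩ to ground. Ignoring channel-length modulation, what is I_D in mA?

V_SG = V_DD − V_G = 2.47 − 1.55 = 0.92 V, so V_ov = 0.92 − 0.559 = 0.361 V.
k_p = μ_pC_ox · (W/L) = 4.4 mA/V².
Assume saturation: I_D = ½ k_p V_ov² = 0.5 × 4.4 × 0.361² = 0.287 mA, giving V_SD = V_DD − I_D R_D = 2.47 − 0.287 × 0.516 = 2.32 V.
V_SD = 2.32 V ≥ V_ov = 0.361 V, confirming saturation.

I_D = 0.287 mA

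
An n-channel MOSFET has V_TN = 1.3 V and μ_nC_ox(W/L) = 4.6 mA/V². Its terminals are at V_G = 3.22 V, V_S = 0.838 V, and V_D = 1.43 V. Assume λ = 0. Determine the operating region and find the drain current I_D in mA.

V_GS = V_G − V_S = 3.22 − 0.838 = 2.38 V; V_DS = V_D − V_S = 1.43 − 0.838 = 0.592 V.
V_ov = V_GS − V_TN = 2.38 − 1.3 = 1.08 V.
Since V_DS = 0.592 V < V_ov = 1.08 V, the device is in the triode region.
I_D = k_n [V_ov · V_DS − ½ V_DS²] = 4.6 × [1.08 × 0.592 − 0.5 × 0.592²] = 2.14 mA.

Triode; I_D = 2.14 mA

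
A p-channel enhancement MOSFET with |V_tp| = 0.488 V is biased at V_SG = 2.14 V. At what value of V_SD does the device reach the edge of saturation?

The boundary between triode and saturation is V_SD = V_SG − |V_tp| = V_ov.
V_ov = 2.14 − 0.488 = 1.65 V.

V_SD,sat = 1.65 V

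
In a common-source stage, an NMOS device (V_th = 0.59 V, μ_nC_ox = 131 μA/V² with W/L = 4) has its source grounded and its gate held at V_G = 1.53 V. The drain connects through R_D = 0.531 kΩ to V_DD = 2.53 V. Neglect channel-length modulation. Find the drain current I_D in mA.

V_GS = V_G = 1.53 V, so V_ov = 1.53 − 0.59 = 0.94 V.
k_n = μ_nC_ox · (W/L) = 0.524 mA/V².
Assume saturation: I_D = ½ k_n V_ov² = 0.5 × 0.524 × 0.94² = 0.232 mA, giving V_DS = V_DD − I_D R_D = 2.53 − 0.232 × 0.531 = 2.41 V.
V_DS = 2.41 V ≥ V_ov = 0.94 V, confirming saturation.

I_D = 0.232 mA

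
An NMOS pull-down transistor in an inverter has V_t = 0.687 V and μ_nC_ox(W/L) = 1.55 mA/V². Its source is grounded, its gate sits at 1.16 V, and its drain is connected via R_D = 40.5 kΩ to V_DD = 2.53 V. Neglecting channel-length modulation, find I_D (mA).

I_D = 0.0602 mA

V_GS = V_G = 1.16 V, so V_ov = 1.16 − 0.687 = 0.473 V.
Assume saturation: I_D = ½ k_n V_ov² = 0.5 × 1.55 × 0.473² = 0.173 mA, giving V_DS = V_DD − I_D R_D = 2.53 − 0.173 × 40.5 = -4.49 V.
But -4.49 V < V_ov = 0.473 V, so the device is actually in triode.
In triode I_D = k_n[V_ov V_DS − ½ V_DS²] and I_D = (V_DD − V_DS)/R_D. Equating: 31.4 V_DS² − 30.69 V_DS + 2.53 = 0, giving V_DS = 0.0909 V (the root below V_ov).
I_D = (2.53 − 0.0909) / 40.5 = 0.0602 mA.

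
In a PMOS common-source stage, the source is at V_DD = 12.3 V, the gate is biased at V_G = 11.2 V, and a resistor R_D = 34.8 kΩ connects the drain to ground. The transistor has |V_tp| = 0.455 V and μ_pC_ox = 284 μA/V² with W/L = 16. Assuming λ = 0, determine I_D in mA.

V_SG = V_DD − V_G = 12.3 − 11.2 = 1.1 V, so V_ov = 1.1 − 0.455 = 0.645 V.
k_p = μ_pC_ox · (W/L) = 4.544 mA/V².
Assume saturation: I_D = ½ k_p V_ov² = 0.5 × 4.544 × 0.645² = 0.945 mA, giving V_SD = V_DD − I_D R_D = 12.3 − 0.945 × 34.8 = -20.6 V.
But -20.6 V < V_ov = 0.645 V, so the device is actually in triode.
In triode I_D = k_p[V_ov V_SD − ½ V_SD²] and I_D = (V_DD − V_SD)/R_D. Equating: 79.1 V_SD² − 103 V_SD + 12.3 = 0, giving V_SD = 0.133 V (the root below V_ov).
I_D = (12.3 − 0.133) / 34.8 = 0.35 mA.

I_D = 0.350 mA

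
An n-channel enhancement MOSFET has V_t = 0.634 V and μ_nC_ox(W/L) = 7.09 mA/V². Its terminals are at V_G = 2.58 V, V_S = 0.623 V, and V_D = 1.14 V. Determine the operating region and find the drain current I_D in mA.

V_GS = V_G − V_S = 2.58 − 0.623 = 1.96 V; V_DS = V_D − V_S = 1.14 − 0.623 = 0.517 V.
V_ov = V_GS − V_t = 1.96 − 0.634 = 1.32 V.
Since V_DS = 0.517 V < V_ov = 1.32 V, the device is in the triode region.
I_D = k_n [V_ov · V_DS − ½ V_DS²] = 7.09 × [1.32 × 0.517 − 0.5 × 0.517²] = 3.9 mA.

Triode; I_D = 3.90 mA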